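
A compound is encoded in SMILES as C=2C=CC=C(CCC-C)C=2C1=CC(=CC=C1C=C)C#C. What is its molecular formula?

C20H20

Heavy atoms from the SMILES: 20 C.
Implicit hydrogens by atom environment:
  7 × C (aromatic): 1 H each → 7
  5 × C (aromatic): no H
  4 × C: 2 H each → 8
  2 × C: 1 H each → 2
  1 × C: 3 H
  1 × C: no H
  Total hydrogens = 20.
Molecular formula: C20H20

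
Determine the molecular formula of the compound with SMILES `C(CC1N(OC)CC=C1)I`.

C7H12INO

Heavy atoms from the SMILES: 7 C, 1 I, 1 N, 1 O.
Implicit hydrogens by atom environment:
  3 × C: 2 H each → 6
  3 × C: 1 H each → 3
  1 × C: 3 H
  1 × I: no H
  1 × N: no H
  1 × O: no H
  Total hydrogens = 12.
Molecular formula: C7H12INO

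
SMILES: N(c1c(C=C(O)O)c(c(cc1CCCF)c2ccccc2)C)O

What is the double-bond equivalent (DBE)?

9

Molecular formula from the SMILES: C18H20FNO3.
DoU = (2C + 2 + N − H − X)/2 = (2·18 + 2 + 1 − 20 − 1)/2 = 18/2 = 9.
(Structurally: 2 ring(s) + 7 π bond(s) = 9.)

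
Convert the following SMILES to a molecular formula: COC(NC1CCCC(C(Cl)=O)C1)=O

Heavy atoms from the SMILES: 9 C, 1 Cl, 1 N, 3 O.
Implicit hydrogens by atom environment:
  4 × C: 2 H each → 8
  3 × O: no H
  2 × C: 1 H each → 2
  2 × C: no H
  1 × C: 3 H
  1 × Cl: no H
  1 × N: 1 H
  Total hydrogens = 14.
Molecular formula: C9H14ClNO3

C9H14ClNO3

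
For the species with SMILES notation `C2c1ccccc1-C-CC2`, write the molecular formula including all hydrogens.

Heavy atoms from the SMILES: 10 C.
Implicit hydrogens by atom environment:
  4 × C: 2 H each → 8
  4 × C (aromatic): 1 H each → 4
  2 × C (aromatic): no H
  Total hydrogens = 12.
Molecular formula: C10H12

C10H12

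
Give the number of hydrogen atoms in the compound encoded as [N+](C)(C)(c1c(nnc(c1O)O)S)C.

12

Hydrogens are implicit in SMILES; fill each atom to its normal valence:
  4 × C (aromatic): no H
  3 × C: 3 H each → 9
  2 × N (aromatic): no H
  2 × O: 1 H each → 2
  1 × N (charge +1): no H
  1 × S: 1 H
  Total hydrogens = 12.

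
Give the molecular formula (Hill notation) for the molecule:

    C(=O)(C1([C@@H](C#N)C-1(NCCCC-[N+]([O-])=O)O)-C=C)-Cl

C11H14ClN3O4

Heavy atoms from the SMILES: 11 C, 1 Cl, 3 N, 4 O.
Implicit hydrogens by atom environment:
  5 × C: 2 H each → 10
  4 × C: no H
  2 × C: 1 H each → 2
  2 × O: no H
  1 × Cl: no H
  1 × N: 1 H
  1 × N: no H
  1 × N (charge +1): no H
  1 × O: 1 H
  1 × O (charge -1): no H
  Total hydrogens = 14.
Molecular formula: C11H14ClN3O4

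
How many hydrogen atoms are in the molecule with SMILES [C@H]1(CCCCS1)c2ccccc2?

Hydrogens are implicit in SMILES; fill each atom to its normal valence:
  5 × C (aromatic): 1 H each → 5
  4 × C: 2 H each → 8
  1 × C: 1 H
  1 × C (aromatic): no H
  1 × S: no H
  Total hydrogens = 14.

14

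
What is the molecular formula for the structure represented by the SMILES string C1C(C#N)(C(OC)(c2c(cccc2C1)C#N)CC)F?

C15H15FN2O

Heavy atoms from the SMILES: 15 C, 1 F, 2 N, 1 O.
Implicit hydrogens by atom environment:
  4 × C: no H
  3 × C: 2 H each → 6
  3 × C (aromatic): 1 H each → 3
  3 × C (aromatic): no H
  2 × C: 3 H each → 6
  2 × N: no H
  1 × F: no H
  1 × O: no H
  Total hydrogens = 15.
Molecular formula: C15H15FN2O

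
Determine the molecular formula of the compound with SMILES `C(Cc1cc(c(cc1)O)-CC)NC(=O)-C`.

Heavy atoms from the SMILES: 12 C, 1 N, 2 O.
Implicit hydrogens by atom environment:
  3 × C: 2 H each → 6
  3 × C (aromatic): 1 H each → 3
  3 × C (aromatic): no H
  2 × C: 3 H each → 6
  1 × C: no H
  1 × N: 1 H
  1 × O: 1 H
  1 × O: no H
  Total hydrogens = 17.
Molecular formula: C12H17NO2

C12H17NO2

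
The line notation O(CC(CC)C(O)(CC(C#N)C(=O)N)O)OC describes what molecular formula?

Heavy atoms from the SMILES: 10 C, 2 N, 5 O.
Implicit hydrogens by atom environment:
  3 × C: 2 H each → 6
  3 × C: no H
  3 × O: no H
  2 × C: 3 H each → 6
  2 × C: 1 H each → 2
  2 × O: 1 H each → 2
  1 × N: 2 H
  1 × N: no H
  Total hydrogens = 18.
Molecular formula: C10H18N2O5

C10H18N2O5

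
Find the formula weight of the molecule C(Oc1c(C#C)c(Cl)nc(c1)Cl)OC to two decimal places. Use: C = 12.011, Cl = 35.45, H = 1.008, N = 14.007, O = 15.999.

232.06

Molecular formula: C9H7Cl2NO2.
M = 9×12.011 + 2×35.45 + 7×1.008 + 1×14.007 + 2×15.999 = 232.06 g/mol.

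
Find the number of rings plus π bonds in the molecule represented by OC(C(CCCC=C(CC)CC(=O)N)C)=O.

3

Molecular formula from the SMILES: C12H21NO3.
DoU = (2C + 2 + N − H − X)/2 = (2·12 + 2 + 1 − 21 − 0)/2 = 6/2 = 3.
(Structurally: 0 ring(s) + 3 π bond(s) = 3.)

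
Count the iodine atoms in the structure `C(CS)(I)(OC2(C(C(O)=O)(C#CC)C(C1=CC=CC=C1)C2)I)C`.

The symbol for iodine appears 2 times in the SMILES.

2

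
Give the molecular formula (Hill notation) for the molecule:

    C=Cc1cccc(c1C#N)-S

Heavy atoms from the SMILES: 9 C, 1 N, 1 S.
Implicit hydrogens by atom environment:
  3 × C (aromatic): 1 H each → 3
  3 × C (aromatic): no H
  1 × C: 2 H
  1 × C: 1 H
  1 × C: no H
  1 × N: no H
  1 × S: 1 H
  Total hydrogens = 7.
Molecular formula: C9H7NS

C9H7NS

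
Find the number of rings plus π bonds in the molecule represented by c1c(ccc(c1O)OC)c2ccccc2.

8

Molecular formula from the SMILES: C13H12O2.
DoU = (2C + 2 + N − H − X)/2 = (2·13 + 2 + 0 − 12 − 0)/2 = 16/2 = 8.
(Structurally: 2 ring(s) + 6 π bond(s) = 8.)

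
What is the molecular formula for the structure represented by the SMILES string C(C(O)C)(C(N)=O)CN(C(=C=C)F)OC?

C9H15FN2O3

Heavy atoms from the SMILES: 9 C, 1 F, 2 N, 3 O.
Implicit hydrogens by atom environment:
  3 × C: no H
  2 × C: 3 H each → 6
  2 × C: 2 H each → 4
  2 × C: 1 H each → 2
  2 × O: no H
  1 × F: no H
  1 × N: 2 H
  1 × N: no H
  1 × O: 1 H
  Total hydrogens = 15.
Molecular formula: C9H15FN2O3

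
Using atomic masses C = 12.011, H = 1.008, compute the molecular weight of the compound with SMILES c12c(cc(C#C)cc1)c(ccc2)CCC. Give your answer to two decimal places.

194.28

Molecular formula: C15H14.
M = 15×12.011 + 14×1.008 = 194.28 g/mol.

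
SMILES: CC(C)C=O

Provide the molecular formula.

C4H8O

Heavy atoms from the SMILES: 4 C, 1 O.
Implicit hydrogens by atom environment:
  2 × C: 3 H each → 6
  2 × C: 1 H each → 2
  1 × O: no H
  Total hydrogens = 8.
Molecular formula: C4H8O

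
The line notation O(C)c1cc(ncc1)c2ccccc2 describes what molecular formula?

Heavy atoms from the SMILES: 12 C, 1 N, 1 O.
Implicit hydrogens by atom environment:
  8 × C (aromatic): 1 H each → 8
  3 × C (aromatic): no H
  1 × C: 3 H
  1 × N (aromatic): no H
  1 × O: no H
  Total hydrogens = 11.
Molecular formula: C12H11NO

C12H11NO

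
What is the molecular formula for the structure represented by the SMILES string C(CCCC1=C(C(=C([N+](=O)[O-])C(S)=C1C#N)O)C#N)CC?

Heavy atoms from the SMILES: 14 C, 3 N, 3 O, 1 S.
Implicit hydrogens by atom environment:
  6 × C (aromatic): no H
  5 × C: 2 H each → 10
  2 × C: no H
  2 × N: no H
  1 × C: 3 H
  1 × N (charge +1): no H
  1 × O: 1 H
  1 × O: no H
  1 × O (charge -1): no H
  1 × S: 1 H
  Total hydrogens = 15.
Molecular formula: C14H15N3O3S

C14H15N3O3S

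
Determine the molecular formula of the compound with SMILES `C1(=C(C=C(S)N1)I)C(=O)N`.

C5H5IN2OS

Heavy atoms from the SMILES: 5 C, 1 I, 2 N, 1 O, 1 S.
Implicit hydrogens by atom environment:
  3 × C (aromatic): no H
  1 × C (aromatic): 1 H
  1 × C: no H
  1 × I: no H
  1 × N: 2 H
  1 × N (aromatic): 1 H
  1 × O: no H
  1 × S: 1 H
  Total hydrogens = 5.
Molecular formula: C5H5IN2OS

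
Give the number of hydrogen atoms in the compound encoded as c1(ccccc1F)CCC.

Hydrogens are implicit in SMILES; fill each atom to its normal valence:
  4 × C (aromatic): 1 H each → 4
  2 × C: 2 H each → 4
  2 × C (aromatic): no H
  1 × C: 3 H
  1 × F: no H
  Total hydrogens = 11.

11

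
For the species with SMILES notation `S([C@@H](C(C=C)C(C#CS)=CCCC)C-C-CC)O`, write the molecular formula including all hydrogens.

Heavy atoms from the SMILES: 15 C, 1 O, 2 S.
Implicit hydrogens by atom environment:
  6 × C: 2 H each → 12
  4 × C: 1 H each → 4
  3 × C: no H
  2 × C: 3 H each → 6
  1 × O: 1 H
  1 × S: 1 H
  1 × S: no H
  Total hydrogens = 24.
Molecular formula: C15H24OS2

C15H24OS2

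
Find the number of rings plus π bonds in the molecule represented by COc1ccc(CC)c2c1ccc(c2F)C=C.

Molecular formula from the SMILES: C15H15FO.
DoU = (2C + 2 + N − H − X)/2 = (2·15 + 2 + 0 − 15 − 1)/2 = 16/2 = 8.
(Structurally: 2 ring(s) + 6 π bond(s) = 8.)

8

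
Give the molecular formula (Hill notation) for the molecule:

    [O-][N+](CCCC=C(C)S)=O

Heavy atoms from the SMILES: 6 C, 1 N, 2 O, 1 S.
Implicit hydrogens by atom environment:
  3 × C: 2 H each → 6
  1 × C: 3 H
  1 × C: 1 H
  1 × C: no H
  1 × N (charge +1): no H
  1 × O: no H
  1 × O (charge -1): no H
  1 × S: 1 H
  Total hydrogens = 11.
Molecular formula: C6H11NO2S

C6H11NO2S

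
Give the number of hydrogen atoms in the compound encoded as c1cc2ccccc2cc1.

Hydrogens are implicit in SMILES; fill each atom to its normal valence:
  8 × C (aromatic): 1 H each → 8
  2 × C (aromatic): no H
  Total hydrogens = 8.

8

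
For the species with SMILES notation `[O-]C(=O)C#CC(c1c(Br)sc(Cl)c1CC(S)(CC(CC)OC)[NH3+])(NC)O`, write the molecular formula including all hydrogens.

C16H22BrClN2O4S2

Heavy atoms from the SMILES: 1 Br, 16 C, 1 Cl, 2 N, 4 O, 2 S.
Implicit hydrogens by atom environment:
  5 × C: no H
  4 × C (aromatic): no H
  3 × C: 3 H each → 9
  3 × C: 2 H each → 6
  2 × O: no H
  1 × Br: no H
  1 × C: 1 H
  1 × Cl: no H
  1 × N (charge +1): 3 H
  1 × N: 1 H
  1 × O: 1 H
  1 × O (charge -1): no H
  1 × S: 1 H
  1 × S (aromatic): no H
  Total hydrogens = 22.
Molecular formula: C16H22BrClN2O4S2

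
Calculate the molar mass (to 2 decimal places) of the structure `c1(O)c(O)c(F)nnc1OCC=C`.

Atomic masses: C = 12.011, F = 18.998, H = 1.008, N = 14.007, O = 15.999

186.14

Molecular formula: C7H7FN2O3.
M = 7×12.011 + 1×18.998 + 7×1.008 + 2×14.007 + 3×15.999 = 186.14 g/mol.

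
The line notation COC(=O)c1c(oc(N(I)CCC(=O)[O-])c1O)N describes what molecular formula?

C9H10IN2O6-

Heavy atoms from the SMILES: 9 C, 1 I, 2 N, 6 O.
Implicit hydrogens by atom environment:
  4 × C (aromatic): no H
  3 × O: no H
  2 × C: 2 H each → 4
  2 × C: no H
  1 × C: 3 H
  1 × I: no H
  1 × N: 2 H
  1 × N: no H
  1 × O: 1 H
  1 × O (aromatic): no H
  1 × O (charge -1): no H
  Total hydrogens = 10.
Net charge -1.
Molecular formula: C9H10IN2O6-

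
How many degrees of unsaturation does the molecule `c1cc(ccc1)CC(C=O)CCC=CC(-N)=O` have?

7

Molecular formula from the SMILES: C14H17NO2.
DoU = (2C + 2 + N − H − X)/2 = (2·14 + 2 + 1 − 17 − 0)/2 = 14/2 = 7.
(Structurally: 1 ring(s) + 6 π bond(s) = 7.)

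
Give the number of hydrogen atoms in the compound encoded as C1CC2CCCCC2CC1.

18

Hydrogens are implicit in SMILES; fill each atom to its normal valence:
  8 × C: 2 H each → 16
  2 × C: 1 H each → 2
  Total hydrogens = 18.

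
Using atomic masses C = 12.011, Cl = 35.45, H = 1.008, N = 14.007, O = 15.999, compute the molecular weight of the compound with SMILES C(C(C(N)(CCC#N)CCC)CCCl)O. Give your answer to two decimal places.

232.75

Molecular formula: C11H21ClN2O.
M = 11×12.011 + 1×35.45 + 21×1.008 + 2×14.007 + 1×15.999 = 232.75 g/mol.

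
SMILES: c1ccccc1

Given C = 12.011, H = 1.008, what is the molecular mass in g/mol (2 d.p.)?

78.11

Molecular formula: C6H6.
M = 6×12.011 + 6×1.008 = 78.11 g/mol.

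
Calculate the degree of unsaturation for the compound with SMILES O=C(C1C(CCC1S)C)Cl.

2

Molecular formula from the SMILES: C7H11ClOS.
DoU = (2C + 2 + N − H − X)/2 = (2·7 + 2 + 0 − 11 − 1)/2 = 4/2 = 2.
(Structurally: 1 ring(s) + 1 π bond(s) = 2.)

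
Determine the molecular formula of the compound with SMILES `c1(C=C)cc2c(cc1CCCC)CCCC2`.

Heavy atoms from the SMILES: 16 C.
Implicit hydrogens by atom environment:
  8 × C: 2 H each → 16
  4 × C (aromatic): no H
  2 × C (aromatic): 1 H each → 2
  1 × C: 3 H
  1 × C: 1 H
  Total hydrogens = 22.
Molecular formula: C16H22

C16H22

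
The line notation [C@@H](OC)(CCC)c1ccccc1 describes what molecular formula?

C11H16O

Heavy atoms from the SMILES: 11 C, 1 O.
Implicit hydrogens by atom environment:
  5 × C (aromatic): 1 H each → 5
  2 × C: 3 H each → 6
  2 × C: 2 H each → 4
  1 × C: 1 H
  1 × C (aromatic): no H
  1 × O: no H
  Total hydrogens = 16.
Molecular formula: C11H16O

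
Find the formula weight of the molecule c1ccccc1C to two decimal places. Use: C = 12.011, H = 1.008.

92.14

Molecular formula: C7H8.
M = 7×12.011 + 8×1.008 = 92.14 g/mol.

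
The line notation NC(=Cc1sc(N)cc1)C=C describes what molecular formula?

C8H10N2S

Heavy atoms from the SMILES: 8 C, 2 N, 1 S.
Implicit hydrogens by atom environment:
  2 × C (aromatic): 1 H each → 2
  2 × C: 1 H each → 2
  2 × C (aromatic): no H
  2 × N: 2 H each → 4
  1 × C: 2 H
  1 × C: no H
  1 × S (aromatic): no H
  Total hydrogens = 10.
Molecular formula: C8H10N2S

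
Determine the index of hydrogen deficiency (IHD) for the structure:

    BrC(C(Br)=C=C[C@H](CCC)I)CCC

Molecular formula from the SMILES: C11H17Br2I.
DoU = (2C + 2 + N − H − X)/2 = (2·11 + 2 + 0 − 17 − 3)/2 = 4/2 = 2.
(Structurally: 0 ring(s) + 2 π bond(s) = 2.)

2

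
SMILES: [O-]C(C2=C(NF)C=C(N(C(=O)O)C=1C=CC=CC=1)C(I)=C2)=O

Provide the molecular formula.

C14H9FIN2O4-

Heavy atoms from the SMILES: 14 C, 1 F, 1 I, 2 N, 4 O.
Implicit hydrogens by atom environment:
  7 × C (aromatic): 1 H each → 7
  5 × C (aromatic): no H
  2 × C: no H
  2 × O: no H
  1 × F: no H
  1 × I: no H
  1 × N: 1 H
  1 × N: no H
  1 × O: 1 H
  1 × O (charge -1): no H
  Total hydrogens = 9.
Net charge -1.
Molecular formula: C14H9FIN2O4-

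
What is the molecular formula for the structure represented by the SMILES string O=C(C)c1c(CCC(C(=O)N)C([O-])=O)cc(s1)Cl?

Heavy atoms from the SMILES: 11 C, 1 Cl, 1 N, 4 O, 1 S.
Implicit hydrogens by atom environment:
  3 × C (aromatic): no H
  3 × C: no H
  3 × O: no H
  2 × C: 2 H each → 4
  1 × C: 3 H
  1 × C (aromatic): 1 H
  1 × C: 1 H
  1 × Cl: no H
  1 × N: 2 H
  1 × O (charge -1): no H
  1 × S (aromatic): no H
  Total hydrogens = 11.
Net charge -1.
Molecular formula: C11H11ClNO4S-

C11H11ClNO4S-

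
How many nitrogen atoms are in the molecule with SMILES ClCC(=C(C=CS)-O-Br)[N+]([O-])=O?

The symbol for nitrogen appears 1 time in the SMILES.

1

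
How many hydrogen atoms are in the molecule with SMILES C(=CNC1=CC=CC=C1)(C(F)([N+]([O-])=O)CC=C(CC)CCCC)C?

27

Hydrogens are implicit in SMILES; fill each atom to its normal valence:
  5 × C: 2 H each → 10
  5 × C (aromatic): 1 H each → 5
  3 × C: 3 H each → 9
  3 × C: no H
  2 × C: 1 H each → 2
  1 × C (aromatic): no H
  1 × F: no H
  1 × N: 1 H
  1 × N (charge +1): no H
  1 × O: no H
  1 × O (charge -1): no H
  Total hydrogens = 27.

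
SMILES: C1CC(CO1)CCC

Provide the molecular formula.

C7H14O

Heavy atoms from the SMILES: 7 C, 1 O.
Implicit hydrogens by atom environment:
  5 × C: 2 H each → 10
  1 × C: 3 H
  1 × C: 1 H
  1 × O: no H
  Total hydrogens = 14.
Molecular formula: C7H14O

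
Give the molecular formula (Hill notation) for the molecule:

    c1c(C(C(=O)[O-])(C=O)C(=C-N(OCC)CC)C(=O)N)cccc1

C16H19N2O5-

Heavy atoms from the SMILES: 16 C, 2 N, 5 O.
Implicit hydrogens by atom environment:
  5 × C (aromatic): 1 H each → 5
  4 × C: no H
  4 × O: no H
  2 × C: 3 H each → 6
  2 × C: 2 H each → 4
  2 × C: 1 H each → 2
  1 × C (aromatic): no H
  1 × N: 2 H
  1 × N: no H
  1 × O (charge -1): no H
  Total hydrogens = 19.
Net charge -1.
Molecular formula: C16H19N2O5-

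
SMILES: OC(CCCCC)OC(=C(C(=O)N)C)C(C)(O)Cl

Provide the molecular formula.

Heavy atoms from the SMILES: 12 C, 1 Cl, 1 N, 4 O.
Implicit hydrogens by atom environment:
  4 × C: 2 H each → 8
  4 × C: no H
  3 × C: 3 H each → 9
  2 × O: 1 H each → 2
  2 × O: no H
  1 × C: 1 H
  1 × Cl: no H
  1 × N: 2 H
  Total hydrogens = 22.
Molecular formula: C12H22ClNO4

C12H22ClNO4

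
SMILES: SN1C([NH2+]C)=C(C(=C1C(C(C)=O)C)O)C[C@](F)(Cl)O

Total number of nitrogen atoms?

The symbol for nitrogen appears 2 times in the SMILES.

2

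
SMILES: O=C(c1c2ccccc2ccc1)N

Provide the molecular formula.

C11H9NO

Heavy atoms from the SMILES: 11 C, 1 N, 1 O.
Implicit hydrogens by atom environment:
  7 × C (aromatic): 1 H each → 7
  3 × C (aromatic): no H
  1 × C: no H
  1 × N: 2 H
  1 × O: no H
  Total hydrogens = 9.
Molecular formula: C11H9NO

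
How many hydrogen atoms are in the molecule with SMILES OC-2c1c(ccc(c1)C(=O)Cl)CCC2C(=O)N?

Hydrogens are implicit in SMILES; fill each atom to its normal valence:
  3 × C (aromatic): 1 H each → 3
  3 × C (aromatic): no H
  2 × C: 2 H each → 4
  2 × C: 1 H each → 2
  2 × C: no H
  2 × O: no H
  1 × Cl: no H
  1 × N: 2 H
  1 × O: 1 H
  Total hydrogens = 12.

12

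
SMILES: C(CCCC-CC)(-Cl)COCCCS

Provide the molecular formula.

Heavy atoms from the SMILES: 11 C, 1 Cl, 1 O, 1 S.
Implicit hydrogens by atom environment:
  9 × C: 2 H each → 18
  1 × C: 3 H
  1 × C: 1 H
  1 × Cl: no H
  1 × O: no H
  1 × S: 1 H
  Total hydrogens = 23.
Molecular formula: C11H23ClOS

C11H23ClOS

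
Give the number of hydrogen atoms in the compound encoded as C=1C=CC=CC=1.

6

Hydrogens are implicit in SMILES; fill each atom to its normal valence:
  6 × C (aromatic): 1 H each → 6
  Total hydrogens = 6.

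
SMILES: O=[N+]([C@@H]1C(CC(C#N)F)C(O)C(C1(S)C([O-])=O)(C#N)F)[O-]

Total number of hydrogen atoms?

Hydrogens are implicit in SMILES; fill each atom to its normal valence:
  5 × C: no H
  4 × C: 1 H each → 4
  2 × F: no H
  2 × N: no H
  2 × O: no H
  2 × O (charge -1): no H
  1 × C: 2 H
  1 × N (charge +1): no H
  1 × O: 1 H
  1 × S: 1 H
  Total hydrogens = 8.

8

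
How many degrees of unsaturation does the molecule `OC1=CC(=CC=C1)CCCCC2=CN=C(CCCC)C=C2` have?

8

Molecular formula from the SMILES: C19H25NO.
DoU = (2C + 2 + N − H − X)/2 = (2·19 + 2 + 1 − 25 − 0)/2 = 16/2 = 8.
(Structurally: 2 ring(s) + 6 π bond(s) = 8.)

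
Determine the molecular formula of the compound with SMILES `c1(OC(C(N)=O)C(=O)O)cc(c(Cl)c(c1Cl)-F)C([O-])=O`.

Heavy atoms from the SMILES: 10 C, 2 Cl, 1 F, 1 N, 6 O.
Implicit hydrogens by atom environment:
  5 × C (aromatic): no H
  4 × O: no H
  3 × C: no H
  2 × Cl: no H
  1 × C (aromatic): 1 H
  1 × C: 1 H
  1 × F: no H
  1 × N: 2 H
  1 × O: 1 H
  1 × O (charge -1): no H
  Total hydrogens = 5.
Net charge -1.
Molecular formula: C10H5Cl2FNO6-

C10H5Cl2FNO6-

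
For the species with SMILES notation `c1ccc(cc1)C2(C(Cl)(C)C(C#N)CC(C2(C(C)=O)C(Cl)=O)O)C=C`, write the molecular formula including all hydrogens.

Heavy atoms from the SMILES: 19 C, 2 Cl, 1 N, 3 O.
Implicit hydrogens by atom environment:
  6 × C: no H
  5 × C (aromatic): 1 H each → 5
  3 × C: 1 H each → 3
  2 × C: 3 H each → 6
  2 × C: 2 H each → 4
  2 × Cl: no H
  2 × O: no H
  1 × C (aromatic): no H
  1 × N: no H
  1 × O: 1 H
  Total hydrogens = 19.
Molecular formula: C19H19Cl2NO3

C19H19Cl2NO3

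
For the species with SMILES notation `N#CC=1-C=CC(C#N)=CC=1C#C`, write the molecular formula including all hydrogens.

C10H4N2

Heavy atoms from the SMILES: 10 C, 2 N.
Implicit hydrogens by atom environment:
  3 × C (aromatic): 1 H each → 3
  3 × C (aromatic): no H
  3 × C: no H
  2 × N: no H
  1 × C: 1 H
  Total hydrogens = 4.
Molecular formula: C10H4N2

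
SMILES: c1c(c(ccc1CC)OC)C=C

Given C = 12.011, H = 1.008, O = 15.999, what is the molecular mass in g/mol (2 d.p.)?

Molecular formula: C11H14O.
M = 11×12.011 + 14×1.008 + 1×15.999 = 162.23 g/mol.

162.23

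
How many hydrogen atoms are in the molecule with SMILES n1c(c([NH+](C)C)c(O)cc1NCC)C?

18

Hydrogens are implicit in SMILES; fill each atom to its normal valence:
  4 × C: 3 H each → 12
  4 × C (aromatic): no H
  1 × C: 2 H
  1 × C (aromatic): 1 H
  1 × N: 1 H
  1 × N (charge +1): 1 H
  1 × N (aromatic): no H
  1 × O: 1 H
  Total hydrogens = 18.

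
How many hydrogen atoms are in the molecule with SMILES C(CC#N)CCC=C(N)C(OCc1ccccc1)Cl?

19

Hydrogens are implicit in SMILES; fill each atom to its normal valence:
  5 × C: 2 H each → 10
  5 × C (aromatic): 1 H each → 5
  2 × C: 1 H each → 2
  2 × C: no H
  1 × C (aromatic): no H
  1 × Cl: no H
  1 × N: 2 H
  1 × N: no H
  1 × O: no H
  Total hydrogens = 19.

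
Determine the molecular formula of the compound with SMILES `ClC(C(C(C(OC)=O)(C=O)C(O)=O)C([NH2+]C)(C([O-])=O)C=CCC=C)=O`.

Heavy atoms from the SMILES: 15 C, 1 Cl, 1 N, 8 O.
Implicit hydrogens by atom environment:
  6 × C: no H
  6 × O: no H
  5 × C: 1 H each → 5
  2 × C: 3 H each → 6
  2 × C: 2 H each → 4
  1 × Cl: no H
  1 × N (charge +1): 2 H
  1 × O: 1 H
  1 × O (charge -1): no H
  Total hydrogens = 18.
Molecular formula: C15H18ClNO8

C15H18ClNO8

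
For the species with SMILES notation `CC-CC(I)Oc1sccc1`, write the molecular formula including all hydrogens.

C8H11IOS

Heavy atoms from the SMILES: 8 C, 1 I, 1 O, 1 S.
Implicit hydrogens by atom environment:
  3 × C (aromatic): 1 H each → 3
  2 × C: 2 H each → 4
  1 × C: 3 H
  1 × C: 1 H
  1 × C (aromatic): no H
  1 × I: no H
  1 × O: no H
  1 × S (aromatic): no H
  Total hydrogens = 11.
Molecular formula: C8H11IOS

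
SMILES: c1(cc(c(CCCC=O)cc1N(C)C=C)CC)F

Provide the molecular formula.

Heavy atoms from the SMILES: 15 C, 1 F, 1 N, 1 O.
Implicit hydrogens by atom environment:
  5 × C: 2 H each → 10
  4 × C (aromatic): no H
  2 × C: 3 H each → 6
  2 × C (aromatic): 1 H each → 2
  2 × C: 1 H each → 2
  1 × F: no H
  1 × N: no H
  1 × O: no H
  Total hydrogens = 20.
Molecular formula: C15H20FNO

C15H20FNO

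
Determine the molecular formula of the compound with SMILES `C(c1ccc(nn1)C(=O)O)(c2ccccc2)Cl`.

C12H9ClN2O2

Heavy atoms from the SMILES: 12 C, 1 Cl, 2 N, 2 O.
Implicit hydrogens by atom environment:
  7 × C (aromatic): 1 H each → 7
  3 × C (aromatic): no H
  2 × N (aromatic): no H
  1 × C: 1 H
  1 × C: no H
  1 × Cl: no H
  1 × O: 1 H
  1 × O: no H
  Total hydrogens = 9.
Molecular formula: C12H9ClN2O2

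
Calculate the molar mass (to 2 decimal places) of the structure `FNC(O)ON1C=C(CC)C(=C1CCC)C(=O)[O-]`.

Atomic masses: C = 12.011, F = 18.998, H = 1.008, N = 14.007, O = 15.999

Molecular formula: C11H16FN2O4-.
M = 11×12.011 + 1×18.998 + 16×1.008 + 2×14.007 + 4×15.999 = 259.26 g/mol.

259.26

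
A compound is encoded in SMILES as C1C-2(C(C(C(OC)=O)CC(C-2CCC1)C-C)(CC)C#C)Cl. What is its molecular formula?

C18H27ClO2

Heavy atoms from the SMILES: 18 C, 1 Cl, 2 O.
Implicit hydrogens by atom environment:
  7 × C: 2 H each → 14
  4 × C: 1 H each → 4
  4 × C: no H
  3 × C: 3 H each → 9
  2 × O: no H
  1 × Cl: no H
  Total hydrogens = 27.
Molecular formula: C18H27ClO2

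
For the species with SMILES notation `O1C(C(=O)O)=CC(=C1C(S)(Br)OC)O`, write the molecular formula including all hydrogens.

C7H7BrO5S

Heavy atoms from the SMILES: 1 Br, 7 C, 5 O, 1 S.
Implicit hydrogens by atom environment:
  3 × C (aromatic): no H
  2 × C: no H
  2 × O: 1 H each → 2
  2 × O: no H
  1 × Br: no H
  1 × C: 3 H
  1 × C (aromatic): 1 H
  1 × O (aromatic): no H
  1 × S: 1 H
  Total hydrogens = 7.
Molecular formula: C7H7BrO5S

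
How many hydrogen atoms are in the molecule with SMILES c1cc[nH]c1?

5

Hydrogens are implicit in SMILES; fill each atom to its normal valence:
  4 × C (aromatic): 1 H each → 4
  1 × N (aromatic): 1 H
  Total hydrogens = 5.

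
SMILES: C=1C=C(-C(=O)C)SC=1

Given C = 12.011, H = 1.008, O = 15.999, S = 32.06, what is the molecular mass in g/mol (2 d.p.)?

Molecular formula: C6H6OS.
M = 6×12.011 + 6×1.008 + 1×15.999 + 1×32.06 = 126.17 g/mol.

126.17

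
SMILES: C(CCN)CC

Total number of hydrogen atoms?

13

Hydrogens are implicit in SMILES; fill each atom to its normal valence:
  4 × C: 2 H each → 8
  1 × C: 3 H
  1 × N: 2 H
  Total hydrogens = 13.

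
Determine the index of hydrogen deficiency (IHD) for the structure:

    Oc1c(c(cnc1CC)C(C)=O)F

Molecular formula from the SMILES: C9H10FNO2.
DoU = (2C + 2 + N − H − X)/2 = (2·9 + 2 + 1 − 10 − 1)/2 = 10/2 = 5.
(Structurally: 1 ring(s) + 4 π bond(s) = 5.)

5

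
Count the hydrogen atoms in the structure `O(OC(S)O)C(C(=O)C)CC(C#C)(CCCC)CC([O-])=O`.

21

Hydrogens are implicit in SMILES; fill each atom to its normal valence:
  5 × C: 2 H each → 10
  4 × C: no H
  4 × O: no H
  3 × C: 1 H each → 3
  2 × C: 3 H each → 6
  1 × O: 1 H
  1 × O (charge -1): no H
  1 × S: 1 H
  Total hydrogens = 21.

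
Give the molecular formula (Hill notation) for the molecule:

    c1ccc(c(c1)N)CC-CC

Heavy atoms from the SMILES: 10 C, 1 N.
Implicit hydrogens by atom environment:
  4 × C (aromatic): 1 H each → 4
  3 × C: 2 H each → 6
  2 × C (aromatic): no H
  1 × C: 3 H
  1 × N: 2 H
  Total hydrogens = 15.
Molecular formula: C10H15N

C10H15N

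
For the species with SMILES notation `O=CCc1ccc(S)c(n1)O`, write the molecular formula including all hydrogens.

C7H7NO2S

Heavy atoms from the SMILES: 7 C, 1 N, 2 O, 1 S.
Implicit hydrogens by atom environment:
  3 × C (aromatic): no H
  2 × C (aromatic): 1 H each → 2
  1 × C: 2 H
  1 × C: 1 H
  1 × N (aromatic): no H
  1 × O: 1 H
  1 × O: no H
  1 × S: 1 H
  Total hydrogens = 7.
Molecular formula: C7H7NO2S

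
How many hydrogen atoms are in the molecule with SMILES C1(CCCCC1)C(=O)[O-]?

11

Hydrogens are implicit in SMILES; fill each atom to its normal valence:
  5 × C: 2 H each → 10
  1 × C: 1 H
  1 × C: no H
  1 × O: no H
  1 × O (charge -1): no H
  Total hydrogens = 11.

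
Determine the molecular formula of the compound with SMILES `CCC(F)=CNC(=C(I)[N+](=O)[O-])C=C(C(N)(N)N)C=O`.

Heavy atoms from the SMILES: 10 C, 1 F, 1 I, 5 N, 3 O.
Implicit hydrogens by atom environment:
  5 × C: no H
  3 × C: 1 H each → 3
  3 × N: 2 H each → 6
  2 × O: no H
  1 × C: 3 H
  1 × C: 2 H
  1 × F: no H
  1 × I: no H
  1 × N: 1 H
  1 × N (charge +1): no H
  1 × O (charge -1): no H
  Total hydrogens = 15.
Molecular formula: C10H15FIN5O3

C10H15FIN5O3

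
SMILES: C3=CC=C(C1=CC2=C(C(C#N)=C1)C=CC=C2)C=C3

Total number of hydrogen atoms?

11

Hydrogens are implicit in SMILES; fill each atom to its normal valence:
  11 × C (aromatic): 1 H each → 11
  5 × C (aromatic): no H
  1 × C: no H
  1 × N: no H
  Total hydrogens = 11.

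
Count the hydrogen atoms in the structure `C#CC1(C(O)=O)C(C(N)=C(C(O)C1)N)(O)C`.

14

Hydrogens are implicit in SMILES; fill each atom to its normal valence:
  6 × C: no H
  3 × O: 1 H each → 3
  2 × C: 1 H each → 2
  2 × N: 2 H each → 4
  1 × C: 3 H
  1 × C: 2 H
  1 × O: no H
  Total hydrogens = 14.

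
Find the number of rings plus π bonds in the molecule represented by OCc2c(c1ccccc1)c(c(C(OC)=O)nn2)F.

9

Molecular formula from the SMILES: C13H11FN2O3.
DoU = (2C + 2 + N − H − X)/2 = (2·13 + 2 + 2 − 11 − 1)/2 = 18/2 = 9.
(Structurally: 2 ring(s) + 7 π bond(s) = 9.)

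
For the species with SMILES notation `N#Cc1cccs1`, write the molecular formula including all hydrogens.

C5H3NS

Heavy atoms from the SMILES: 5 C, 1 N, 1 S.
Implicit hydrogens by atom environment:
  3 × C (aromatic): 1 H each → 3
  1 × C (aromatic): no H
  1 × C: no H
  1 × N: no H
  1 × S (aromatic): no H
  Total hydrogens = 3.
Molecular formula: C5H3NS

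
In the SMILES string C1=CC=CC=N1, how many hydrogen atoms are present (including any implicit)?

5

Hydrogens are implicit in SMILES; fill each atom to its normal valence:
  5 × C (aromatic): 1 H each → 5
  1 × N (aromatic): no H
  Total hydrogens = 5.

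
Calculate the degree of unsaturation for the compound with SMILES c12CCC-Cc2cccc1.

Molecular formula from the SMILES: C10H12.
DoU = (2C + 2 + N − H − X)/2 = (2·10 + 2 + 0 − 12 − 0)/2 = 10/2 = 5.
(Structurally: 2 ring(s) + 3 π bond(s) = 5.)

5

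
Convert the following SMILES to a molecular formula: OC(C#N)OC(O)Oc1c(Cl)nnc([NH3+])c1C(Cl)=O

Heavy atoms from the SMILES: 8 C, 2 Cl, 4 N, 5 O.
Implicit hydrogens by atom environment:
  4 × C (aromatic): no H
  3 × O: no H
  2 × C: 1 H each → 2
  2 × C: no H
  2 × Cl: no H
  2 × N (aromatic): no H
  2 × O: 1 H each → 2
  1 × N (charge +1): 3 H
  1 × N: no H
  Total hydrogens = 7.
Net charge +1.
Molecular formula: C8H7Cl2N4O5+

C8H7Cl2N4O5+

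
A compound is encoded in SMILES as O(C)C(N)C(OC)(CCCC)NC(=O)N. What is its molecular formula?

C9H21N3O3

Heavy atoms from the SMILES: 9 C, 3 N, 3 O.
Implicit hydrogens by atom environment:
  3 × C: 3 H each → 9
  3 × C: 2 H each → 6
  3 × O: no H
  2 × C: no H
  2 × N: 2 H each → 4
  1 × C: 1 H
  1 × N: 1 H
  Total hydrogens = 21.
Molecular formula: C9H21N3O3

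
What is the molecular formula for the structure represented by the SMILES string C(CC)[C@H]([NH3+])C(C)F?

Heavy atoms from the SMILES: 6 C, 1 F, 1 N.
Implicit hydrogens by atom environment:
  2 × C: 3 H each → 6
  2 × C: 2 H each → 4
  2 × C: 1 H each → 2
  1 × F: no H
  1 × N (charge +1): 3 H
  Total hydrogens = 15.
Net charge +1.
Molecular formula: C6H15FN+

C6H15FN+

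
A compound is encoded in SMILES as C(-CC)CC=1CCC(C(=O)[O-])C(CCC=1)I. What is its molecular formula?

Heavy atoms from the SMILES: 13 C, 1 I, 2 O.
Implicit hydrogens by atom environment:
  7 × C: 2 H each → 14
  3 × C: 1 H each → 3
  2 × C: no H
  1 × C: 3 H
  1 × I: no H
  1 × O: no H
  1 × O (charge -1): no H
  Total hydrogens = 20.
Net charge -1.
Molecular formula: C13H20IO2-

C13H20IO2-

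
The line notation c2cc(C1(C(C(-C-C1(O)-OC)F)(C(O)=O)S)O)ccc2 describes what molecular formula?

Heavy atoms from the SMILES: 13 C, 1 F, 5 O, 1 S.
Implicit hydrogens by atom environment:
  5 × C (aromatic): 1 H each → 5
  4 × C: no H
  3 × O: 1 H each → 3
  2 × O: no H
  1 × C: 3 H
  1 × C: 2 H
  1 × C: 1 H
  1 × C (aromatic): no H
  1 × F: no H
  1 × S: 1 H
  Total hydrogens = 15.
Molecular formula: C13H15FO5S

C13H15FO5S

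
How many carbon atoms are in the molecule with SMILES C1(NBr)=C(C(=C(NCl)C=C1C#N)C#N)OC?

9

The symbol for carbon appears 9 times in the SMILES. (Cl is a single chlorine, not C + l.)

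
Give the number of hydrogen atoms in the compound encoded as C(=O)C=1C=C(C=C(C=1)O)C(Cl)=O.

Hydrogens are implicit in SMILES; fill each atom to its normal valence:
  3 × C (aromatic): 1 H each → 3
  3 × C (aromatic): no H
  2 × O: no H
  1 × C: 1 H
  1 × C: no H
  1 × Cl: no H
  1 × O: 1 H
  Total hydrogens = 5.

5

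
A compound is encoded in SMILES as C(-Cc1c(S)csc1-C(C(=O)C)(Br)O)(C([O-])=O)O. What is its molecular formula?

C10H10BrO5S2-

Heavy atoms from the SMILES: 1 Br, 10 C, 5 O, 2 S.
Implicit hydrogens by atom environment:
  3 × C (aromatic): no H
  3 × C: no H
  2 × O: 1 H each → 2
  2 × O: no H
  1 × Br: no H
  1 × C: 3 H
  1 × C: 2 H
  1 × C (aromatic): 1 H
  1 × C: 1 H
  1 × O (charge -1): no H
  1 × S: 1 H
  1 × S (aromatic): no H
  Total hydrogens = 10.
Net charge -1.
Molecular formula: C10H10BrO5S2-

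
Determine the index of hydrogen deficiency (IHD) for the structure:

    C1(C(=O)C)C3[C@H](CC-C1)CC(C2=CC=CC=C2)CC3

7

Molecular formula from the SMILES: C18H24O.
DoU = (2C + 2 + N − H − X)/2 = (2·18 + 2 + 0 − 24 − 0)/2 = 14/2 = 7.
(Structurally: 3 ring(s) + 4 π bond(s) = 7.)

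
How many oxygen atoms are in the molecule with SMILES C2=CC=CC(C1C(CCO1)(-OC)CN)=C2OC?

3

The symbol for oxygen appears 3 times in the SMILES.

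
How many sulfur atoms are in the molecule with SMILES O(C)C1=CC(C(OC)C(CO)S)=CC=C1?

The symbol for sulfur appears 1 time in the SMILES.

1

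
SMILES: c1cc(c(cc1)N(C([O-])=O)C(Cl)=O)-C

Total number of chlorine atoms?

The symbol for chlorine appears 1 time in the SMILES.

1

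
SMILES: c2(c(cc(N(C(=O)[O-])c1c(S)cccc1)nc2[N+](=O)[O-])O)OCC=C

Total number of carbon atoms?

The symbol for carbon appears 15 times in the SMILES. Lowercase c denotes aromatic carbon and counts toward C.

15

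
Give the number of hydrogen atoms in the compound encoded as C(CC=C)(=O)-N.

Hydrogens are implicit in SMILES; fill each atom to its normal valence:
  2 × C: 2 H each → 4
  1 × C: 1 H
  1 × C: no H
  1 × N: 2 H
  1 × O: no H
  Total hydrogens = 7.

7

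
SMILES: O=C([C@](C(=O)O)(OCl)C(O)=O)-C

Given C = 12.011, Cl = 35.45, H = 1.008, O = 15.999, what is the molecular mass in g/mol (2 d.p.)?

Molecular formula: C5H5ClO6.
M = 5×12.011 + 1×35.45 + 5×1.008 + 6×15.999 = 196.54 g/mol.

196.54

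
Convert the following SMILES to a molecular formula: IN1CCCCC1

C5H10IN

Heavy atoms from the SMILES: 5 C, 1 I, 1 N.
Implicit hydrogens by atom environment:
  5 × C: 2 H each → 10
  1 × I: no H
  1 × N: no H
  Total hydrogens = 10.
Molecular formula: C5H10IN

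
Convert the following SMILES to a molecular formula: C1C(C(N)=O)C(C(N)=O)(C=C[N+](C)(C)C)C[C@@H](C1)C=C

C15H26N3O2+

Heavy atoms from the SMILES: 15 C, 3 N, 2 O.
Implicit hydrogens by atom environment:
  5 × C: 1 H each → 5
  4 × C: 2 H each → 8
  3 × C: 3 H each → 9
  3 × C: no H
  2 × N: 2 H each → 4
  2 × O: no H
  1 × N (charge +1): no H
  Total hydrogens = 26.
Net charge +1.
Molecular formula: C15H26N3O2+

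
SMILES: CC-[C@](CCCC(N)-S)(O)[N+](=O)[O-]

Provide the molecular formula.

Heavy atoms from the SMILES: 7 C, 2 N, 3 O, 1 S.
Implicit hydrogens by atom environment:
  4 × C: 2 H each → 8
  1 × C: 3 H
  1 × C: 1 H
  1 × C: no H
  1 × N: 2 H
  1 × N (charge +1): no H
  1 × O: 1 H
  1 × O: no H
  1 × O (charge -1): no H
  1 × S: 1 H
  Total hydrogens = 16.
Molecular formula: C7H16N2O3S

C7H16N2O3S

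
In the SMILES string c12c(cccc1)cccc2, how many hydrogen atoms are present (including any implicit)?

8

Hydrogens are implicit in SMILES; fill each atom to its normal valence:
  8 × C (aromatic): 1 H each → 8
  2 × C (aromatic): no H
  Total hydrogens = 8.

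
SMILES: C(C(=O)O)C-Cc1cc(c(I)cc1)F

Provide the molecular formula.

C10H10FIO2

Heavy atoms from the SMILES: 10 C, 1 F, 1 I, 2 O.
Implicit hydrogens by atom environment:
  3 × C: 2 H each → 6
  3 × C (aromatic): 1 H each → 3
  3 × C (aromatic): no H
  1 × C: no H
  1 × F: no H
  1 × I: no H
  1 × O: 1 H
  1 × O: no H
  Total hydrogens = 10.
Molecular formula: C10H10FIO2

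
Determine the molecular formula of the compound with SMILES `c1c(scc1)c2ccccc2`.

C10H8S

Heavy atoms from the SMILES: 10 C, 1 S.
Implicit hydrogens by atom environment:
  8 × C (aromatic): 1 H each → 8
  2 × C (aromatic): no H
  1 × S (aromatic): no H
  Total hydrogens = 8.
Molecular formula: C10H8S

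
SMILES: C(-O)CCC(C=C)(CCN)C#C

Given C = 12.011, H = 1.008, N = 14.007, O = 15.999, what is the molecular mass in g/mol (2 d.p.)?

167.25

Molecular formula: C10H17NO.
M = 10×12.011 + 17×1.008 + 1×14.007 + 1×15.999 = 167.25 g/mol.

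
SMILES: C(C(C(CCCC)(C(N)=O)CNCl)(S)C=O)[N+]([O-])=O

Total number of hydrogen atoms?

18

Hydrogens are implicit in SMILES; fill each atom to its normal valence:
  5 × C: 2 H each → 10
  3 × C: no H
  3 × O: no H
  1 × C: 3 H
  1 × C: 1 H
  1 × Cl: no H
  1 × N: 2 H
  1 × N: 1 H
  1 × N (charge +1): no H
  1 × O (charge -1): no H
  1 × S: 1 H
  Total hydrogens = 18.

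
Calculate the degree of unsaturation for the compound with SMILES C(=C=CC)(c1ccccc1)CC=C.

Molecular formula from the SMILES: C13H14.
DoU = (2C + 2 + N − H − X)/2 = (2·13 + 2 + 0 − 14 − 0)/2 = 14/2 = 7.
(Structurally: 1 ring(s) + 6 π bond(s) = 7.)

7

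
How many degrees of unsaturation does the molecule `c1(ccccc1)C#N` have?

Molecular formula from the SMILES: C7H5N.
DoU = (2C + 2 + N − H − X)/2 = (2·7 + 2 + 1 − 5 − 0)/2 = 12/2 = 6.
(Structurally: 1 ring(s) + 5 π bond(s) = 6.)

6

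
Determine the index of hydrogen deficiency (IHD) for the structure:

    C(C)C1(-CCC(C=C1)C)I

Molecular formula from the SMILES: C9H15I.
DoU = (2C + 2 + N − H − X)/2 = (2·9 + 2 + 0 − 15 − 1)/2 = 4/2 = 2.
(Structurally: 1 ring(s) + 1 π bond(s) = 2.)

2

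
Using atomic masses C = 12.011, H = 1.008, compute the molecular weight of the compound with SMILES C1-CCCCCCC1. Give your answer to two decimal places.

Molecular formula: C8H16.
M = 8×12.011 + 16×1.008 = 112.22 g/mol.

112.22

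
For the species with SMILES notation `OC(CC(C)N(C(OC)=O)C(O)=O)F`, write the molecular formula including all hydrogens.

C7H12FNO5

Heavy atoms from the SMILES: 7 C, 1 F, 1 N, 5 O.
Implicit hydrogens by atom environment:
  3 × O: no H
  2 × C: 3 H each → 6
  2 × C: 1 H each → 2
  2 × C: no H
  2 × O: 1 H each → 2
  1 × C: 2 H
  1 × F: no H
  1 × N: no H
  Total hydrogens = 12.
Molecular formula: C7H12FNO5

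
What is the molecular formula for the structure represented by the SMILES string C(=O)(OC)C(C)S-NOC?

Heavy atoms from the SMILES: 5 C, 1 N, 3 O, 1 S.
Implicit hydrogens by atom environment:
  3 × C: 3 H each → 9
  3 × O: no H
  1 × C: 1 H
  1 × C: no H
  1 × N: 1 H
  1 × S: no H
  Total hydrogens = 11.
Molecular formula: C5H11NO3S

C5H11NO3S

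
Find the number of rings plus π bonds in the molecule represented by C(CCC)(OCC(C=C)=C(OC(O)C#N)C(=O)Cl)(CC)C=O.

Molecular formula from the SMILES: C15H20ClNO5.
DoU = (2C + 2 + N − H − X)/2 = (2·15 + 2 + 1 − 20 − 1)/2 = 12/2 = 6.
(Structurally: 0 ring(s) + 6 π bond(s) = 6.)

6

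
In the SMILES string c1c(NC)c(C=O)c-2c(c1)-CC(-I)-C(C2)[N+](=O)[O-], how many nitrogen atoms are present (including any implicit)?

2

The symbol for nitrogen appears 2 times in the SMILES.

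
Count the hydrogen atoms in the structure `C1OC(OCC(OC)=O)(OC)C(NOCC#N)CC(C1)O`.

Hydrogens are implicit in SMILES; fill each atom to its normal valence:
  6 × O: no H
  5 × C: 2 H each → 10
  3 × C: no H
  2 × C: 3 H each → 6
  2 × C: 1 H each → 2
  1 × N: 1 H
  1 × N: no H
  1 × O: 1 H
  Total hydrogens = 20.

20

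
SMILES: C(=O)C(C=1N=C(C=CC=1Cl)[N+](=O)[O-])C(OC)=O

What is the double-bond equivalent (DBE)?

Molecular formula from the SMILES: C9H7ClN2O5.
DoU = (2C + 2 + N − H − X)/2 = (2·9 + 2 + 2 − 7 − 1)/2 = 14/2 = 7.
(Structurally: 1 ring(s) + 6 π bond(s) = 7.)

7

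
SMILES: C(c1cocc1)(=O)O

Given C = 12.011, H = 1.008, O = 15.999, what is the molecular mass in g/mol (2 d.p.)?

112.08

Molecular formula: C5H4O3.
M = 5×12.011 + 4×1.008 + 3×15.999 = 112.08 g/mol.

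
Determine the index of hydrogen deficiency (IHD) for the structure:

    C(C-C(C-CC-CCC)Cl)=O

1

Molecular formula from the SMILES: C9H17ClO.
DoU = (2C + 2 + N − H − X)/2 = (2·9 + 2 + 0 − 17 − 1)/2 = 2/2 = 1.
(Structurally: 0 ring(s) + 1 π bond(s) = 1.)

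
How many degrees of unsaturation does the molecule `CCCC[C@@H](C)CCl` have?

Molecular formula from the SMILES: C7H15Cl.
DoU = (2C + 2 + N − H − X)/2 = (2·7 + 2 + 0 − 15 − 1)/2 = 0/2 = 0.
(Structurally: 0 ring(s) + 0 π bond(s) = 0.)

0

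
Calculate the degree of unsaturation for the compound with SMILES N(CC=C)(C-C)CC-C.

1

Molecular formula from the SMILES: C8H17N.
DoU = (2C + 2 + N − H − X)/2 = (2·8 + 2 + 1 − 17 − 0)/2 = 2/2 = 1.
(Structurally: 0 ring(s) + 1 π bond(s) = 1.)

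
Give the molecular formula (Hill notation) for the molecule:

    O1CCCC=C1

Heavy atoms from the SMILES: 5 C, 1 O.
Implicit hydrogens by atom environment:
  3 × C: 2 H each → 6
  2 × C: 1 H each → 2
  1 × O: no H
  Total hydrogens = 8.
Molecular formula: C5H8O

C5H8O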